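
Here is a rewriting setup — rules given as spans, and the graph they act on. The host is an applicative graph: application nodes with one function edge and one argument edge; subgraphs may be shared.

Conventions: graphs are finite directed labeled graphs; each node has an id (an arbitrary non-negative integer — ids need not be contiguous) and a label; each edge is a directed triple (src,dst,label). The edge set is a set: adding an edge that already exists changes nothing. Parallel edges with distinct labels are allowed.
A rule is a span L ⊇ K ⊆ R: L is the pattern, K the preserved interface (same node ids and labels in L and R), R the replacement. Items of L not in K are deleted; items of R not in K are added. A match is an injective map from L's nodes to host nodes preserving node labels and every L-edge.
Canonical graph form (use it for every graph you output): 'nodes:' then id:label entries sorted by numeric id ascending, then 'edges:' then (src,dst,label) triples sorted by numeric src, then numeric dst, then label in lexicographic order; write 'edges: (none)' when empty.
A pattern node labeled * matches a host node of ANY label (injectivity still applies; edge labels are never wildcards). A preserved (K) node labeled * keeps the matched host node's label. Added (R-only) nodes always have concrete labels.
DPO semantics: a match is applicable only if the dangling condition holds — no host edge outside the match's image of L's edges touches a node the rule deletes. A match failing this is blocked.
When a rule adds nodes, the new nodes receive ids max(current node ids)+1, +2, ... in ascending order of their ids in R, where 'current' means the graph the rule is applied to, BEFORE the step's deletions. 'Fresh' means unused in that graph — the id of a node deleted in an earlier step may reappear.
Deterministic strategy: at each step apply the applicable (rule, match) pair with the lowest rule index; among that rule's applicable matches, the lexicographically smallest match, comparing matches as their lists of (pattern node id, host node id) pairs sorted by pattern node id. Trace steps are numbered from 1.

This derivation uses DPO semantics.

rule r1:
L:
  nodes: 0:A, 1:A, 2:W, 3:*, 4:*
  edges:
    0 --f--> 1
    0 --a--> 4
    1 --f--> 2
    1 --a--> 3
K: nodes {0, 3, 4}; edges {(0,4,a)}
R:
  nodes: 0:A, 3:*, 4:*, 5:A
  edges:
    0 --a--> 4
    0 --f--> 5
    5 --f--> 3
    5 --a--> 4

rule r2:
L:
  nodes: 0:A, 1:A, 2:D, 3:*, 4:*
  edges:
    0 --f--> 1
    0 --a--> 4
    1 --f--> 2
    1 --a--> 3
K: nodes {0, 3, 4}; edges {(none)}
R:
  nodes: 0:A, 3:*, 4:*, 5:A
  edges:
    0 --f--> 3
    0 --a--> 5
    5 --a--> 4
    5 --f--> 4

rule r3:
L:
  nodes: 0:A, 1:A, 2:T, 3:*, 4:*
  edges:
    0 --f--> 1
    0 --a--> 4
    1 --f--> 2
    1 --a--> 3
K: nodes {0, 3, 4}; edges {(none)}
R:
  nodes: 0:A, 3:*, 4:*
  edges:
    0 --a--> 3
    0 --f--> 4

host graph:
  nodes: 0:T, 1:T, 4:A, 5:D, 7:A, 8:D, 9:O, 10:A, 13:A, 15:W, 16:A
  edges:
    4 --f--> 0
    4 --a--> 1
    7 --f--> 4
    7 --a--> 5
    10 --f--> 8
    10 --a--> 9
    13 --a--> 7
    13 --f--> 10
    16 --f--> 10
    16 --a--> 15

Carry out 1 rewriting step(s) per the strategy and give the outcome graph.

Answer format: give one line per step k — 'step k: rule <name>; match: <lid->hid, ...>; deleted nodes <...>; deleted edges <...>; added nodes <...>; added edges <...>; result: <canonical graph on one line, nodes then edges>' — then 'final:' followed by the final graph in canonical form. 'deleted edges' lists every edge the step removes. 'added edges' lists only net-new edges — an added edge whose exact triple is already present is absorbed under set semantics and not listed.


step 1: rule r3; match: 0->7, 1->4, 2->0, 3->1, 4->5; deleted nodes 0, 4; deleted edges (4,0,f); (4,1,a); (7,4,f); (7,5,a); added nodes (none); added edges (7,1,a); (7,5,f); result: nodes: 1:T, 5:D, 7:A, 8:D, 9:O, 10:A, 13:A, 15:W, 16:A edges: (7,1,a); (7,5,f); (10,8,f); (10,9,a); (13,7,a); (13,10,f); (16,10,f); (16,15,a)
final:
nodes: 1:T, 5:D, 7:A, 8:D, 9:O, 10:A, 13:A, 15:W, 16:A
edges: (7,1,a); (7,5,f); (10,8,f); (10,9,a); (13,7,a); (13,10,f); (16,10,f); (16,15,a)


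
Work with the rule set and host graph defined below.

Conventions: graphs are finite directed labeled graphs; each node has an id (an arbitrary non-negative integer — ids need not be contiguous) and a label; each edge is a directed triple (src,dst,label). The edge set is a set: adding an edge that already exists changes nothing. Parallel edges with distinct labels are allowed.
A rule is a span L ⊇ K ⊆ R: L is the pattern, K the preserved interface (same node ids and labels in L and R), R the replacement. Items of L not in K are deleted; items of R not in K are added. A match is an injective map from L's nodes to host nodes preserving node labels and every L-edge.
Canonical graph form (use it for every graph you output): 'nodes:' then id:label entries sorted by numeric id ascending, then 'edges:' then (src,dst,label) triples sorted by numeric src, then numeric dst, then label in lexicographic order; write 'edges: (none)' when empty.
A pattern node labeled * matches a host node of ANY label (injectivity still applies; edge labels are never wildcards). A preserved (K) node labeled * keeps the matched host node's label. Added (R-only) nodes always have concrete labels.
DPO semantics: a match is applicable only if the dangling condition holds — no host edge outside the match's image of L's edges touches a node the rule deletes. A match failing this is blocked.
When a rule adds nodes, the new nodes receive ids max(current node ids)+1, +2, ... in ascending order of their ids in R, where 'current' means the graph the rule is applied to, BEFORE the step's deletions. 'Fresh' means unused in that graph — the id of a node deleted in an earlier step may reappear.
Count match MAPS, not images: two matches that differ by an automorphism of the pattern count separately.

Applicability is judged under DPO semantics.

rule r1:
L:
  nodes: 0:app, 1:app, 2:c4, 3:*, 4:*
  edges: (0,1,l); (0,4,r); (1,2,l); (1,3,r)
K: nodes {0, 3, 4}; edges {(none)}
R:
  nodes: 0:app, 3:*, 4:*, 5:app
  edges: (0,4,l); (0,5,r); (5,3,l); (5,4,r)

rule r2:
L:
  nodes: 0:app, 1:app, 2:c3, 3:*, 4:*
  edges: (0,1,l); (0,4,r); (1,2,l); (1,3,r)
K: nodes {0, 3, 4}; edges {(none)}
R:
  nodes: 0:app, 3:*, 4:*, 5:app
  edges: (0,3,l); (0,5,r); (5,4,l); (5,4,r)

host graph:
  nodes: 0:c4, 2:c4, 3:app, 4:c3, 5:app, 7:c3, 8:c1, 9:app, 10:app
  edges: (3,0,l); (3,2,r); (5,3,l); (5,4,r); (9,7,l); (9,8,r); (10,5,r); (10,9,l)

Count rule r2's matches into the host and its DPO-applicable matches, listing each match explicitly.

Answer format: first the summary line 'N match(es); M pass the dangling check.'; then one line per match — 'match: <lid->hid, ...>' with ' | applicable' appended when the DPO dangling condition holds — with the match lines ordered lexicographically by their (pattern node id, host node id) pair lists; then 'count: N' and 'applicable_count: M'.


1 match(es); 1 pass the dangling check.
match: 0->10, 1->9, 2->7, 3->8, 4->5 | applicable
count: 1
applicable_count: 1


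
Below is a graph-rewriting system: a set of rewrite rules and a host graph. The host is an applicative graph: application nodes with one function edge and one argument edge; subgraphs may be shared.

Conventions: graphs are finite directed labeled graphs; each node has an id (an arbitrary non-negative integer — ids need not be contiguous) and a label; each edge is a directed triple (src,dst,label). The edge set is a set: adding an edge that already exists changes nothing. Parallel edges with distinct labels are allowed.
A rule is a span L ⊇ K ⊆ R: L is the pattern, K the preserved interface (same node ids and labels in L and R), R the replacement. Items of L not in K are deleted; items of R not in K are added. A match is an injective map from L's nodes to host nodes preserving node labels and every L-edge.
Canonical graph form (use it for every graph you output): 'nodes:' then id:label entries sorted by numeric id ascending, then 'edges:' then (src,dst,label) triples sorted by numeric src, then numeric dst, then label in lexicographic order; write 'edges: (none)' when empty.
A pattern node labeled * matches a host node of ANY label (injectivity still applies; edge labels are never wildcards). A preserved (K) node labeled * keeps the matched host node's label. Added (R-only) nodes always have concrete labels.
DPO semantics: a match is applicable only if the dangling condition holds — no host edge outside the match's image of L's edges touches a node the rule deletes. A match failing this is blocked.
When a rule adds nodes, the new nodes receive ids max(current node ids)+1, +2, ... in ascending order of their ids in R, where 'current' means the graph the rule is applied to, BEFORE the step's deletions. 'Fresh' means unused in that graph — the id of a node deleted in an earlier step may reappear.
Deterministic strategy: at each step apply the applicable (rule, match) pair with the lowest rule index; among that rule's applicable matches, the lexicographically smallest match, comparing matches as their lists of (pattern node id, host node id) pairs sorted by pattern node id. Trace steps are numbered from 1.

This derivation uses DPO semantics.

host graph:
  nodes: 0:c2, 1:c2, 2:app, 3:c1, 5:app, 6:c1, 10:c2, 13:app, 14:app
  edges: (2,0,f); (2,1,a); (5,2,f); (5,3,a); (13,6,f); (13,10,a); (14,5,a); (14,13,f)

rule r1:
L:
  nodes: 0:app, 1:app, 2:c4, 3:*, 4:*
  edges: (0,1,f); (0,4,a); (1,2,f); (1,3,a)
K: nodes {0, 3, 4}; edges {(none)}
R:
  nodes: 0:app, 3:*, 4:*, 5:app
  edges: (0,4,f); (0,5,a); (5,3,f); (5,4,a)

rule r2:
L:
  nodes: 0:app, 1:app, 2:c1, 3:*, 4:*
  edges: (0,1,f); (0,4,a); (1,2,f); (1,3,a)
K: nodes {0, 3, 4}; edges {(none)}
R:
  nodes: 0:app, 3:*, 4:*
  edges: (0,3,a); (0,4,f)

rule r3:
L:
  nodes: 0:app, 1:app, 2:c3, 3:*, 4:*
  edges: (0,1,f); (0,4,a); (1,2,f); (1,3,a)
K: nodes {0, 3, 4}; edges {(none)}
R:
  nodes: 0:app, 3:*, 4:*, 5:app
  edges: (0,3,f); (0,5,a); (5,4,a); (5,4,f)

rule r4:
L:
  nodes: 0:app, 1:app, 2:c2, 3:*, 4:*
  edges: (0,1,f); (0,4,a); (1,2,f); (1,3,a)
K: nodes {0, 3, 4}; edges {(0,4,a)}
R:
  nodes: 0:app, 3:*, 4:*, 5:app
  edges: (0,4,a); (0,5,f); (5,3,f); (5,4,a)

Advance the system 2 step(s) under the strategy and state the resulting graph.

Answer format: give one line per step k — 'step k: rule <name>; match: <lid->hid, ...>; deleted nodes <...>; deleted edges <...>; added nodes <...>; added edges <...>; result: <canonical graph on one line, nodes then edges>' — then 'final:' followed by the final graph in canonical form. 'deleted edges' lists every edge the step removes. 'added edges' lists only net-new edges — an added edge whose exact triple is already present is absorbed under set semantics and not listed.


step 1: rule r2; match: 0->14, 1->13, 2->6, 3->10, 4->5; deleted nodes 6, 13; deleted edges (13,6,f); (13,10,a); (14,5,a); (14,13,f); added nodes (none); added edges (14,5,f); (14,10,a); result: nodes: 0:c2, 1:c2, 2:app, 3:c1, 5:app, 10:c2, 14:app edges: (2,0,f); (2,1,a); (5,2,f); (5,3,a); (14,5,f); (14,10,a)
step 2: rule r4; match: 0->5, 1->2, 2->0, 3->1, 4->3; deleted nodes 0, 2; deleted edges (2,0,f); (2,1,a); (5,2,f); added nodes 15; added edges (5,15,f); (15,1,f); (15,3,a); result: nodes: 1:c2, 3:c1, 5:app, 10:c2, 14:app, 15:app edges: (5,3,a); (5,15,f); (14,5,f); (14,10,a); (15,1,f); (15,3,a)
final:
nodes: 1:c2, 3:c1, 5:app, 10:c2, 14:app, 15:app
edges: (5,3,a); (5,15,f); (14,5,f); (14,10,a); (15,1,f); (15,3,a)


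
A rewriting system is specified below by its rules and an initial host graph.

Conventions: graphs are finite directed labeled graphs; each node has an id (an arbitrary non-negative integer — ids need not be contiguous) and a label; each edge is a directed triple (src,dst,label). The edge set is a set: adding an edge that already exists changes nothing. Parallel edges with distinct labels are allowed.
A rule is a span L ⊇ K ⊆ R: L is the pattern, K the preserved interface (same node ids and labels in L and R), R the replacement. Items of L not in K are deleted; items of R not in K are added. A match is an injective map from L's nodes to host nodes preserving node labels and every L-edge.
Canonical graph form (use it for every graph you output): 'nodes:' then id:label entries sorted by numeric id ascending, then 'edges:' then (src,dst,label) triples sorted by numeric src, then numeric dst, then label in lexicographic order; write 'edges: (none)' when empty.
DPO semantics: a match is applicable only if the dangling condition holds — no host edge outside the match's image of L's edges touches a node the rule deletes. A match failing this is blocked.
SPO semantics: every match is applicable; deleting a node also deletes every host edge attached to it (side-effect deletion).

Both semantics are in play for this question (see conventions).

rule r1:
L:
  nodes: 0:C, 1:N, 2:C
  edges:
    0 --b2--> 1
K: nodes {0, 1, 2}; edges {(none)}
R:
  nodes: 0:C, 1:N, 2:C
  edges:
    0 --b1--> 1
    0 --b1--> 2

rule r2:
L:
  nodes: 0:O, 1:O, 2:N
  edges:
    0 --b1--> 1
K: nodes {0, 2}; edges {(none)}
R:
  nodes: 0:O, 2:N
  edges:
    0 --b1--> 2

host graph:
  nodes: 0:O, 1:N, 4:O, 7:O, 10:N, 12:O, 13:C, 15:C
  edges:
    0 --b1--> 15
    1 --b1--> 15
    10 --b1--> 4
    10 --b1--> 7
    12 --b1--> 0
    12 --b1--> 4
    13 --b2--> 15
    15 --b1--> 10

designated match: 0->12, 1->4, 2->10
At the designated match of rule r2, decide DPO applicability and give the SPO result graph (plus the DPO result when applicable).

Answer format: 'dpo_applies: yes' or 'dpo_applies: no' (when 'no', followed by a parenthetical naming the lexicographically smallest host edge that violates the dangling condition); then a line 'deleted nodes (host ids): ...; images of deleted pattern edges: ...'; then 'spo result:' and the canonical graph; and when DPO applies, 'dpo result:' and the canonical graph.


dpo_applies: no
(the rule deletes node 4, which keeps host edge (10,4,b1) outside the match image — the dangling condition fails, DPO blocks; SPO proceeds and side-deletes such edges)
deleted nodes (host ids): 4; images of deleted pattern edges: (12,4,b1)
spo result:
nodes: 0:O, 1:N, 7:O, 10:N, 12:O, 13:C, 15:C
edges: (0,15,b1); (1,15,b1); (10,7,b1); (12,0,b1); (12,10,b1); (13,15,b2); (15,10,b1)


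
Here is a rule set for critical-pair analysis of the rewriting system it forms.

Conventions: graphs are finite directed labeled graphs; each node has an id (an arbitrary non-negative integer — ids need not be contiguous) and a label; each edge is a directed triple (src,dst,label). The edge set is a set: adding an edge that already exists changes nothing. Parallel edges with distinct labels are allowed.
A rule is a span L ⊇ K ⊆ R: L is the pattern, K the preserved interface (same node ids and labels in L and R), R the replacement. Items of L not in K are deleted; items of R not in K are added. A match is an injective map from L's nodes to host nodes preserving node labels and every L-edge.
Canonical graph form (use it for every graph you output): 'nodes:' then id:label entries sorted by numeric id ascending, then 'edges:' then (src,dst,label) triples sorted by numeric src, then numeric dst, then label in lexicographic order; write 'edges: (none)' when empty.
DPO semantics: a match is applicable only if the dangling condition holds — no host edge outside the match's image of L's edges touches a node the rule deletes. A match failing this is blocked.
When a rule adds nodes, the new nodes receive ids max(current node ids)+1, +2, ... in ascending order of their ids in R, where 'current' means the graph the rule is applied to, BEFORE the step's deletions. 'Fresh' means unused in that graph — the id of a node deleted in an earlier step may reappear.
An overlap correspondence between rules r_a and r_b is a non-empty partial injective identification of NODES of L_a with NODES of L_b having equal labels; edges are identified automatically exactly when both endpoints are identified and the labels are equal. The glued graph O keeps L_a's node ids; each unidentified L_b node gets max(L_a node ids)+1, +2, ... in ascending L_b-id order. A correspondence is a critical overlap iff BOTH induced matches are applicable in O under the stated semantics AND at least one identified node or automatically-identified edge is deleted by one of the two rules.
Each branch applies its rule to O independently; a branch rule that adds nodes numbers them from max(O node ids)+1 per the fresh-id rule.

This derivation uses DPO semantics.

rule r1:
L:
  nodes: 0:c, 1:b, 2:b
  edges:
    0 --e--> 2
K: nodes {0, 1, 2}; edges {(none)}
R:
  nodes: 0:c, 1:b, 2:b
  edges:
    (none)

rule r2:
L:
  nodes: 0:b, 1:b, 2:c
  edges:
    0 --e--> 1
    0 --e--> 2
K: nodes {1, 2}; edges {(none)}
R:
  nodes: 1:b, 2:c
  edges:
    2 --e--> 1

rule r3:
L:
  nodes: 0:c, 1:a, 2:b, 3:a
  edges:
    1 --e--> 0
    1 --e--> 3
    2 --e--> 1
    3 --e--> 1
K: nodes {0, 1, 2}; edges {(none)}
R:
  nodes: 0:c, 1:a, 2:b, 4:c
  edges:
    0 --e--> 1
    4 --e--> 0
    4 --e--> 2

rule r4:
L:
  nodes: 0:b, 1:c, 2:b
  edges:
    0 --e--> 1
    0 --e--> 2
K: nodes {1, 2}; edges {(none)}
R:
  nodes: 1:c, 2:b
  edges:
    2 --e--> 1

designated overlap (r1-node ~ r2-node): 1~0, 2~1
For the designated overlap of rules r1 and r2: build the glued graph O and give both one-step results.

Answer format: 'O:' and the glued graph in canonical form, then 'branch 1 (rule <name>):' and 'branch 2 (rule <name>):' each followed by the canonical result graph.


O:
nodes: 0:c, 1:b, 2:b, 3:c
edges: (0,2,e); (1,2,e); (1,3,e)
branch 1 (rule r1):
nodes: 0:c, 1:b, 2:b, 3:c
edges: (1,2,e); (1,3,e)
branch 2 (rule r2):
nodes: 0:c, 2:b, 3:c
edges: (0,2,e); (3,2,e)


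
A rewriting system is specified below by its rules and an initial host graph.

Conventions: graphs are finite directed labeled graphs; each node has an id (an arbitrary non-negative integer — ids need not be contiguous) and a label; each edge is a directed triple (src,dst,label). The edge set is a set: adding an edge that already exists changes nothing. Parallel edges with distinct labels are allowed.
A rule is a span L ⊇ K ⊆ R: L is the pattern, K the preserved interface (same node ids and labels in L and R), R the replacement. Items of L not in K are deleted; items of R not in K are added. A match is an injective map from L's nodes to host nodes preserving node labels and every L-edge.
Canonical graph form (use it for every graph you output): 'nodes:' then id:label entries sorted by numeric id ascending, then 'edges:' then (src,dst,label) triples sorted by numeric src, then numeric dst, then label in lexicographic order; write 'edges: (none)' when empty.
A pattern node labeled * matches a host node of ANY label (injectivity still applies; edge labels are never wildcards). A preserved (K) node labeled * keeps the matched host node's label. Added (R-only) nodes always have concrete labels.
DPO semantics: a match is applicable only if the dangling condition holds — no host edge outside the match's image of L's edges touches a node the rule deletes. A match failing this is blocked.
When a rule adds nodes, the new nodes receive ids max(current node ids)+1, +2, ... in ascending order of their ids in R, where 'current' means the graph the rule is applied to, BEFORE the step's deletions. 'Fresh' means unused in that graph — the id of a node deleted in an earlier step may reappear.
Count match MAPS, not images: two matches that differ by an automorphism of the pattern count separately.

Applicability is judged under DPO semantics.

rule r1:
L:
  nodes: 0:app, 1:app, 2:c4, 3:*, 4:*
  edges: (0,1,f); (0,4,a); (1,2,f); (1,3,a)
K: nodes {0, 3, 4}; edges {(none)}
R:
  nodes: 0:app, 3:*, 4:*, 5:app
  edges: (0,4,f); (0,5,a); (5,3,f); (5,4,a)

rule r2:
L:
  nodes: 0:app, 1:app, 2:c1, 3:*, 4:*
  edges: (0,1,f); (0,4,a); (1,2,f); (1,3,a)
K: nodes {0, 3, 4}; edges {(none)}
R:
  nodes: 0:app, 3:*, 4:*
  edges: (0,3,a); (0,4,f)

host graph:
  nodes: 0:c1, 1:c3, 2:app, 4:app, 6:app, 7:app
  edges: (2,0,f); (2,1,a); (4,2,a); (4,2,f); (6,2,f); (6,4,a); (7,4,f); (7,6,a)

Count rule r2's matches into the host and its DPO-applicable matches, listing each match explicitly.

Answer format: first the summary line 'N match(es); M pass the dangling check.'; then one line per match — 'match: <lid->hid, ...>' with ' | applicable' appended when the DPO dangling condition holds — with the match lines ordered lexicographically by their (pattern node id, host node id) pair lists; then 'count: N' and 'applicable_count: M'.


1 match(es); 0 pass the dangling check.
match: 0->6, 1->2, 2->0, 3->1, 4->4
count: 1
applicable_count: 0


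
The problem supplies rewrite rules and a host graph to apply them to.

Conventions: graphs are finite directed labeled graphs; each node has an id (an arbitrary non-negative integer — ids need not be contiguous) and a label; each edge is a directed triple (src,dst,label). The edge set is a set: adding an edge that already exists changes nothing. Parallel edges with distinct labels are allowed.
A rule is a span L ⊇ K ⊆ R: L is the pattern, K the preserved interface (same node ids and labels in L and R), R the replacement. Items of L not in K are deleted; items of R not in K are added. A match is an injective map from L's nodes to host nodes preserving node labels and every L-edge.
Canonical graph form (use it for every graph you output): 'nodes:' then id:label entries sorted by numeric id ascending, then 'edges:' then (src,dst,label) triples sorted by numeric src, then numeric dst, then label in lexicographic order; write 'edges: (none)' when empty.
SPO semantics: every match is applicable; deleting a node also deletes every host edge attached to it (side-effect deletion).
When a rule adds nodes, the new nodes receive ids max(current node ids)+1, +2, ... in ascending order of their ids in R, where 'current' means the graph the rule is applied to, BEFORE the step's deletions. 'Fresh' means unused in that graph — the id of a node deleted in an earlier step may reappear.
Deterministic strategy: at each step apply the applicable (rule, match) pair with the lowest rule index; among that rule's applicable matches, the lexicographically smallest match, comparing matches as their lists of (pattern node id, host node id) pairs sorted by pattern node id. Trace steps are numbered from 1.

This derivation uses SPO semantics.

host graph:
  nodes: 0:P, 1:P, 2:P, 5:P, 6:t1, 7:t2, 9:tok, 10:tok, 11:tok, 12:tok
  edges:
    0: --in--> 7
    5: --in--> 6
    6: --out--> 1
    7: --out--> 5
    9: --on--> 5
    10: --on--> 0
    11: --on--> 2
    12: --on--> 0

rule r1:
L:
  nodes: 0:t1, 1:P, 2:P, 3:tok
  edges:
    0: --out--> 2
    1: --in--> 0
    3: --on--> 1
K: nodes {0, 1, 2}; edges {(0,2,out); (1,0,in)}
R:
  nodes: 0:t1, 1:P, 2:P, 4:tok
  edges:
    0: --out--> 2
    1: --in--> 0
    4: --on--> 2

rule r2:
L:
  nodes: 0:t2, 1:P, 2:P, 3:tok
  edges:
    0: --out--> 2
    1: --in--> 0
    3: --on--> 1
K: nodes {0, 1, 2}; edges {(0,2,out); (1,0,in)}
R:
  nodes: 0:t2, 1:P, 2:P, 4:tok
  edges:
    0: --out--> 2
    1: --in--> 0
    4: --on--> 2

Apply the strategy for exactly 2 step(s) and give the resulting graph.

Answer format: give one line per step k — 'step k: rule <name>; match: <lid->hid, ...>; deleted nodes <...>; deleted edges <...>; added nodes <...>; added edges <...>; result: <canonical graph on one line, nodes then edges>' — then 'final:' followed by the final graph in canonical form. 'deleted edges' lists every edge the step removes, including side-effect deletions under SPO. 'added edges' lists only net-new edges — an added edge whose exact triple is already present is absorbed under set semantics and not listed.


step 1: rule r1; match: 0->6, 1->5, 2->1, 3->9; deleted nodes 9; deleted edges (9,5,on); added nodes 13; added edges (13,1,on); result: nodes: 0:P, 1:P, 2:P, 5:P, 6:t1, 7:t2, 10:tok, 11:tok, 12:tok, 13:tok edges: (0,7,in); (5,6,in); (6,1,out); (7,5,out); (10,0,on); (11,2,on); (12,0,on); (13,1,on)
step 2: rule r2; match: 0->7, 1->0, 2->5, 3->10; deleted nodes 10; deleted edges (10,0,on); added nodes 14; added edges (14,5,on); result: nodes: 0:P, 1:P, 2:P, 5:P, 6:t1, 7:t2, 11:tok, 12:tok, 13:tok, 14:tok edges: (0,7,in); (5,6,in); (6,1,out); (7,5,out); (11,2,on); (12,0,on); (13,1,on); (14,5,on)
final:
nodes: 0:P, 1:P, 2:P, 5:P, 6:t1, 7:t2, 11:tok, 12:tok, 13:tok, 14:tok
edges: (0,7,in); (5,6,in); (6,1,out); (7,5,out); (11,2,on); (12,0,on); (13,1,on); (14,5,on)


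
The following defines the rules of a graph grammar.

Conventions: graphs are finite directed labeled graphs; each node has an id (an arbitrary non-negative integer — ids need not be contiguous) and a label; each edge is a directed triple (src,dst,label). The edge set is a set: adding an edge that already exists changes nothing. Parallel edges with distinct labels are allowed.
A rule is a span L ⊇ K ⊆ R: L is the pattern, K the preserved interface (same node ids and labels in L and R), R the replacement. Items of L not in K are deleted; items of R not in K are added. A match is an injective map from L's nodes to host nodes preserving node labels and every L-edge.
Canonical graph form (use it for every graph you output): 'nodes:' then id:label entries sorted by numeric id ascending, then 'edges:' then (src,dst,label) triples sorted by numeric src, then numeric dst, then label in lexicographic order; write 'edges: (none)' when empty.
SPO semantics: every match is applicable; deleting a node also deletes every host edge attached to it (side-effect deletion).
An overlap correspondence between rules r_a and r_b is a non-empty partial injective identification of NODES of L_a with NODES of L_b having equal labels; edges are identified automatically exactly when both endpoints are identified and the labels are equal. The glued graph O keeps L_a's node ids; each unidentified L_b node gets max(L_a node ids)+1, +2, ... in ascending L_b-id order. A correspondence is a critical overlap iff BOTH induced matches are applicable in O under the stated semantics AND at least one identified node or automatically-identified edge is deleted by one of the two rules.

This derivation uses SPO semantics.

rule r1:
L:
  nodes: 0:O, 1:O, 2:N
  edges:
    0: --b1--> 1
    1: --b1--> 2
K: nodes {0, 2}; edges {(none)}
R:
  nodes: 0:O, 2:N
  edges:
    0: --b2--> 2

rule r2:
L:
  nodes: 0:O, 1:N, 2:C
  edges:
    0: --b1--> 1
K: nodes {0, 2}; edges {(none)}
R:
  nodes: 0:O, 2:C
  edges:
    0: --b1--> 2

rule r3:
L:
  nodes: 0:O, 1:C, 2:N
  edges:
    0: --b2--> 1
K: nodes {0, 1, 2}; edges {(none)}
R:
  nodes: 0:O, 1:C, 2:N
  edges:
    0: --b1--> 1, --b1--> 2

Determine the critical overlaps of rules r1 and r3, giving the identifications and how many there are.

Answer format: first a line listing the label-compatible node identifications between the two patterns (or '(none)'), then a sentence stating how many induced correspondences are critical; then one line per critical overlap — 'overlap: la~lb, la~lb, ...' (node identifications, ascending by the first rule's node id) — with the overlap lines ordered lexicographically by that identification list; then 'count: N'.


label-compatible node identifications between L(r1) and L(r3): 0~0, 1~0, 2~2
2 of the induced correspondences are critical overlaps of r1 and r3.
overlap: 1~0
overlap: 1~0, 2~2
count: 2


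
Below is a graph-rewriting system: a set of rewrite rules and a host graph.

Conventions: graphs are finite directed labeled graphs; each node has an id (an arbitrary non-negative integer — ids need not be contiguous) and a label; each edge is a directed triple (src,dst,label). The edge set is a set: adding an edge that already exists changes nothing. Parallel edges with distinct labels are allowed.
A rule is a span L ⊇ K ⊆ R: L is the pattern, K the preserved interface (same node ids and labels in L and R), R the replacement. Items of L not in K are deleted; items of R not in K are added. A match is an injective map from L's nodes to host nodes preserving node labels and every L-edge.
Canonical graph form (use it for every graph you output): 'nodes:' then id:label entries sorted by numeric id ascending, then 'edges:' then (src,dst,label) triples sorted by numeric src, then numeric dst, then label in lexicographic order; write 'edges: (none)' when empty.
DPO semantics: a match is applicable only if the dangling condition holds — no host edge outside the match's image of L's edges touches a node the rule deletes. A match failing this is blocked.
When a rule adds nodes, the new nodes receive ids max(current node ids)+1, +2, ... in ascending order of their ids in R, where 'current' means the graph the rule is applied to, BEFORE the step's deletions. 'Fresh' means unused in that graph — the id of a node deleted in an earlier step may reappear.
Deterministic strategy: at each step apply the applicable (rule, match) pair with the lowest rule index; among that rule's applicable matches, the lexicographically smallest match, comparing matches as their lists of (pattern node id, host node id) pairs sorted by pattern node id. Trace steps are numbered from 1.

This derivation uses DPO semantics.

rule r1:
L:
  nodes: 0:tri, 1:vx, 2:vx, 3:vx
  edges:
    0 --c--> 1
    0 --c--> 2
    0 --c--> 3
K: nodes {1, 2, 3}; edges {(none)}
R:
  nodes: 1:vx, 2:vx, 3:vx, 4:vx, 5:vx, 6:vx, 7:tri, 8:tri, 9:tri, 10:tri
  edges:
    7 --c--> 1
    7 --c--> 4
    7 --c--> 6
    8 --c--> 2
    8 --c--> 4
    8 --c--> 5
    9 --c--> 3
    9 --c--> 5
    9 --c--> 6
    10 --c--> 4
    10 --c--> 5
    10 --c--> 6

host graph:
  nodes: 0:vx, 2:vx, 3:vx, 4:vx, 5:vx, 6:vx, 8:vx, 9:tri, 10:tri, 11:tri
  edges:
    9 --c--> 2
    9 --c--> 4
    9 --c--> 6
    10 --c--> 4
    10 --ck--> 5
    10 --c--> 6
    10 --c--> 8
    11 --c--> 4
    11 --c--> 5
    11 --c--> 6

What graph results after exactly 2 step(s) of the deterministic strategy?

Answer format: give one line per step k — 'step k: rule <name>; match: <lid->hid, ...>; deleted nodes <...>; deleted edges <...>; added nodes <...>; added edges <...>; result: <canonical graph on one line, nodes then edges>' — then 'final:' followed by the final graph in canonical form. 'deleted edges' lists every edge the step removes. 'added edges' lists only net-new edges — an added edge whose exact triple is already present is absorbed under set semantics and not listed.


step 1: rule r1; match: 0->9, 1->2, 2->4, 3->6; deleted nodes 9; deleted edges (9,2,c); (9,4,c); (9,6,c); added nodes 12, 13, 14, 15, 16, 17, 18; added edges (15,2,c); (15,12,c); (15,14,c); (16,4,c); (16,12,c); (16,13,c); (17,6,c); (17,13,c); (17,14,c); (18,12,c); (18,13,c); (18,14,c); result: nodes: 0:vx, 2:vx, 3:vx, 4:vx, 5:vx, 6:vx, 8:vx, 10:tri, 11:tri, 12:vx, 13:vx, 14:vx, 15:tri, 16:tri, 17:tri, 18:tri edges: (10,4,c); (10,5,ck); (10,6,c); (10,8,c); (11,4,c); (11,5,c); (11,6,c); (15,2,c); (15,12,c); (15,14,c); (16,4,c); (16,12,c); (16,13,c); (17,6,c); (17,13,c); (17,14,c); (18,12,c); (18,13,c); (18,14,c)
step 2: rule r1; match: 0->11, 1->4, 2->5, 3->6; deleted nodes 11; deleted edges (11,4,c); (11,5,c); (11,6,c); added nodes 19, 20, 21, 22, 23, 24, 25; added edges (22,4,c); (22,19,c); (22,21,c); (23,5,c); (23,19,c); (23,20,c); (24,6,c); (24,20,c); (24,21,c); (25,19,c); (25,20,c); (25,21,c); result: nodes: 0:vx, 2:vx, 3:vx, 4:vx, 5:vx, 6:vx, 8:vx, 10:tri, 12:vx, 13:vx, 14:vx, 15:tri, 16:tri, 17:tri, 18:tri, 19:vx, 20:vx, 21:vx, 22:tri, 23:tri, 24:tri, 25:tri edges: (10,4,c); (10,5,ck); (10,6,c); (10,8,c); (15,2,c); (15,12,c); (15,14,c); (16,4,c); (16,12,c); (16,13,c); (17,6,c); (17,13,c); (17,14,c); (18,12,c); (18,13,c); (18,14,c); (22,4,c); (22,19,c); (22,21,c); (23,5,c); (23,19,c); (23,20,c); (24,6,c); (24,20,c); (24,21,c); (25,19,c); (25,20,c); (25,21,c)
final:
nodes: 0:vx, 2:vx, 3:vx, 4:vx, 5:vx, 6:vx, 8:vx, 10:tri, 12:vx, 13:vx, 14:vx, 15:tri, 16:tri, 17:tri, 18:tri, 19:vx, 20:vx, 21:vx, 22:tri, 23:tri, 24:tri, 25:tri
edges: (10,4,c); (10,5,ck); (10,6,c); (10,8,c); (15,2,c); (15,12,c); (15,14,c); (16,4,c); (16,12,c); (16,13,c); (17,6,c); (17,13,c); (17,14,c); (18,12,c); (18,13,c); (18,14,c); (22,4,c); (22,19,c); (22,21,c); (23,5,c); (23,19,c); (23,20,c); (24,6,c); (24,20,c); (24,21,c); (25,19,c); (25,20,c); (25,21,c)


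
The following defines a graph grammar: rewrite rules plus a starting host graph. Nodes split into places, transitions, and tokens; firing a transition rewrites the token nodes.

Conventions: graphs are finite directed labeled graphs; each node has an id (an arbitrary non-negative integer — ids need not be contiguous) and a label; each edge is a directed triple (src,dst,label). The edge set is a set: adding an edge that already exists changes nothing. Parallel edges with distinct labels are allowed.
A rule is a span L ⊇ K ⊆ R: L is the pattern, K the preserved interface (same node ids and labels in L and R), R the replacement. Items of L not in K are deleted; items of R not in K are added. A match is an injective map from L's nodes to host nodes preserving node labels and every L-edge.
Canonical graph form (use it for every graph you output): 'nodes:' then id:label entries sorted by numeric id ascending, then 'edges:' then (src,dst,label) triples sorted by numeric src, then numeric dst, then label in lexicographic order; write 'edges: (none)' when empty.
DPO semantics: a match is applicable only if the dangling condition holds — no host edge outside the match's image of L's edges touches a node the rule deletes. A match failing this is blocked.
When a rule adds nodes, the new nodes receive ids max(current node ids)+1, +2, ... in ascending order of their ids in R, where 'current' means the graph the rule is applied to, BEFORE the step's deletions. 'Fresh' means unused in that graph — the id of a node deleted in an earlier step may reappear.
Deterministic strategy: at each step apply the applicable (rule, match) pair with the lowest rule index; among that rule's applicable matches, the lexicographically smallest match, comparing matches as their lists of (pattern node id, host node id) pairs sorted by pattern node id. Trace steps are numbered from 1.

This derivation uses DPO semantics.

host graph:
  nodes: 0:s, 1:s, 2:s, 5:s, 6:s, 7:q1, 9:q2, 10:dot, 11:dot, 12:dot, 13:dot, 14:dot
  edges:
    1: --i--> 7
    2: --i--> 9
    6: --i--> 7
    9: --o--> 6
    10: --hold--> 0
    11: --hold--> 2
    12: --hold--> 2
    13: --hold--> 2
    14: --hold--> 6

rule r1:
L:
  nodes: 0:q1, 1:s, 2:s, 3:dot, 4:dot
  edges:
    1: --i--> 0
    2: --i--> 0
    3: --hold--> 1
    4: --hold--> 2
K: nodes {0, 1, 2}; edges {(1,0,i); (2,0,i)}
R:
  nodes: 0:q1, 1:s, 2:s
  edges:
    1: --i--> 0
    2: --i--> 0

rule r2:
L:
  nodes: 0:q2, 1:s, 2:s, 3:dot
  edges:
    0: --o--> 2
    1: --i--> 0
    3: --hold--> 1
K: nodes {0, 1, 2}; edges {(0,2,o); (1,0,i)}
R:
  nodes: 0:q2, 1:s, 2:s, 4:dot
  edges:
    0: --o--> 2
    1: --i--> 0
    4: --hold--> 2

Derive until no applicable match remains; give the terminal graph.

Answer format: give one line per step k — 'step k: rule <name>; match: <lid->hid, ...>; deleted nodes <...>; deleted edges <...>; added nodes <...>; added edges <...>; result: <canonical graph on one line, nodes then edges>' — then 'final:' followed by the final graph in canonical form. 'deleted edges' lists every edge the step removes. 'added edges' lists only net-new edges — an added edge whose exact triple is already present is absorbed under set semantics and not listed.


step 1: rule r2; match: 0->9, 1->2, 2->6, 3->11; deleted nodes 11; deleted edges (11,2,hold); added nodes 15; added edges (15,6,hold); result: nodes: 0:s, 1:s, 2:s, 5:s, 6:s, 7:q1, 9:q2, 10:dot, 12:dot, 13:dot, 14:dot, 15:dot edges: (1,7,i); (2,9,i); (6,7,i); (9,6,o); (10,0,hold); (12,2,hold); (13,2,hold); (14,6,hold); (15,6,hold)
step 2: rule r2; match: 0->9, 1->2, 2->6, 3->12; deleted nodes 12; deleted edges (12,2,hold); added nodes 16; added edges (16,6,hold); result: nodes: 0:s, 1:s, 2:s, 5:s, 6:s, 7:q1, 9:q2, 10:dot, 13:dot, 14:dot, 15:dot, 16:dot edges: (1,7,i); (2,9,i); (6,7,i); (9,6,o); (10,0,hold); (13,2,hold); (14,6,hold); (15,6,hold); (16,6,hold)
step 3: rule r2; match: 0->9, 1->2, 2->6, 3->13; deleted nodes 13; deleted edges (13,2,hold); added nodes 17; added edges (17,6,hold); result: nodes: 0:s, 1:s, 2:s, 5:s, 6:s, 7:q1, 9:q2, 10:dot, 14:dot, 15:dot, 16:dot, 17:dot edges: (1,7,i); (2,9,i); (6,7,i); (9,6,o); (10,0,hold); (14,6,hold); (15,6,hold); (16,6,hold); (17,6,hold)
final:
nodes: 0:s, 1:s, 2:s, 5:s, 6:s, 7:q1, 9:q2, 10:dot, 14:dot, 15:dot, 16:dot, 17:dot
edges: (1,7,i); (2,9,i); (6,7,i); (9,6,o); (10,0,hold); (14,6,hold); (15,6,hold); (16,6,hold); (17,6,hold)


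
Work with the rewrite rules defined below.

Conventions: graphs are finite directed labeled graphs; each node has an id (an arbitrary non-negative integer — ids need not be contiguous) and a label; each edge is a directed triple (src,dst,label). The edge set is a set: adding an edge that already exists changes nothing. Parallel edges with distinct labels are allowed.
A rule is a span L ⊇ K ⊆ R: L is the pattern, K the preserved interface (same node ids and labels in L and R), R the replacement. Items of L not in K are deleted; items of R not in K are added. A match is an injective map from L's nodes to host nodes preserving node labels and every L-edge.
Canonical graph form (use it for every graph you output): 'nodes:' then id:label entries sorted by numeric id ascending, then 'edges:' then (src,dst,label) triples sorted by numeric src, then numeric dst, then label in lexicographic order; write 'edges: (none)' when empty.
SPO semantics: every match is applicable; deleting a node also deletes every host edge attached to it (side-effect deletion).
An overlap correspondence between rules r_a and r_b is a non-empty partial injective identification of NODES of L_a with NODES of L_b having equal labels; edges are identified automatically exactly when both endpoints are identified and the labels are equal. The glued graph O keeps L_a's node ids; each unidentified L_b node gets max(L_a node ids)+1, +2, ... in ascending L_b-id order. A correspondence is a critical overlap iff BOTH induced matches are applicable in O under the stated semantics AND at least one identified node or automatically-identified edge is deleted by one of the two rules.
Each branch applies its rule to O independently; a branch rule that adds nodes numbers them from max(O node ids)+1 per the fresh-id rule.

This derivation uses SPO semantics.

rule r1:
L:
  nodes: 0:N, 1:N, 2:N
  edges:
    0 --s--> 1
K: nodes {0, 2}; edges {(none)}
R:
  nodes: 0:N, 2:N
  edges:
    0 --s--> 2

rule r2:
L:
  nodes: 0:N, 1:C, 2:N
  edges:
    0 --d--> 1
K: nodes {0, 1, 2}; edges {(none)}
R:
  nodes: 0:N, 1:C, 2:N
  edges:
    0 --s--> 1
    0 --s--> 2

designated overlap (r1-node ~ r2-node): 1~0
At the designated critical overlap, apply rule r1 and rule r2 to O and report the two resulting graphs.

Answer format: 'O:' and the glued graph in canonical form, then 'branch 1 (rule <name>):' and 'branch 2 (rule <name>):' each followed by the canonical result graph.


O:
nodes: 0:N, 1:N, 2:N, 3:C, 4:N
edges: (0,1,s); (1,3,d)
branch 1 (rule r1):
nodes: 0:N, 2:N, 3:C, 4:N
edges: (0,2,s)
branch 2 (rule r2):
nodes: 0:N, 1:N, 2:N, 3:C, 4:N
edges: (0,1,s); (1,3,s); (1,4,s)


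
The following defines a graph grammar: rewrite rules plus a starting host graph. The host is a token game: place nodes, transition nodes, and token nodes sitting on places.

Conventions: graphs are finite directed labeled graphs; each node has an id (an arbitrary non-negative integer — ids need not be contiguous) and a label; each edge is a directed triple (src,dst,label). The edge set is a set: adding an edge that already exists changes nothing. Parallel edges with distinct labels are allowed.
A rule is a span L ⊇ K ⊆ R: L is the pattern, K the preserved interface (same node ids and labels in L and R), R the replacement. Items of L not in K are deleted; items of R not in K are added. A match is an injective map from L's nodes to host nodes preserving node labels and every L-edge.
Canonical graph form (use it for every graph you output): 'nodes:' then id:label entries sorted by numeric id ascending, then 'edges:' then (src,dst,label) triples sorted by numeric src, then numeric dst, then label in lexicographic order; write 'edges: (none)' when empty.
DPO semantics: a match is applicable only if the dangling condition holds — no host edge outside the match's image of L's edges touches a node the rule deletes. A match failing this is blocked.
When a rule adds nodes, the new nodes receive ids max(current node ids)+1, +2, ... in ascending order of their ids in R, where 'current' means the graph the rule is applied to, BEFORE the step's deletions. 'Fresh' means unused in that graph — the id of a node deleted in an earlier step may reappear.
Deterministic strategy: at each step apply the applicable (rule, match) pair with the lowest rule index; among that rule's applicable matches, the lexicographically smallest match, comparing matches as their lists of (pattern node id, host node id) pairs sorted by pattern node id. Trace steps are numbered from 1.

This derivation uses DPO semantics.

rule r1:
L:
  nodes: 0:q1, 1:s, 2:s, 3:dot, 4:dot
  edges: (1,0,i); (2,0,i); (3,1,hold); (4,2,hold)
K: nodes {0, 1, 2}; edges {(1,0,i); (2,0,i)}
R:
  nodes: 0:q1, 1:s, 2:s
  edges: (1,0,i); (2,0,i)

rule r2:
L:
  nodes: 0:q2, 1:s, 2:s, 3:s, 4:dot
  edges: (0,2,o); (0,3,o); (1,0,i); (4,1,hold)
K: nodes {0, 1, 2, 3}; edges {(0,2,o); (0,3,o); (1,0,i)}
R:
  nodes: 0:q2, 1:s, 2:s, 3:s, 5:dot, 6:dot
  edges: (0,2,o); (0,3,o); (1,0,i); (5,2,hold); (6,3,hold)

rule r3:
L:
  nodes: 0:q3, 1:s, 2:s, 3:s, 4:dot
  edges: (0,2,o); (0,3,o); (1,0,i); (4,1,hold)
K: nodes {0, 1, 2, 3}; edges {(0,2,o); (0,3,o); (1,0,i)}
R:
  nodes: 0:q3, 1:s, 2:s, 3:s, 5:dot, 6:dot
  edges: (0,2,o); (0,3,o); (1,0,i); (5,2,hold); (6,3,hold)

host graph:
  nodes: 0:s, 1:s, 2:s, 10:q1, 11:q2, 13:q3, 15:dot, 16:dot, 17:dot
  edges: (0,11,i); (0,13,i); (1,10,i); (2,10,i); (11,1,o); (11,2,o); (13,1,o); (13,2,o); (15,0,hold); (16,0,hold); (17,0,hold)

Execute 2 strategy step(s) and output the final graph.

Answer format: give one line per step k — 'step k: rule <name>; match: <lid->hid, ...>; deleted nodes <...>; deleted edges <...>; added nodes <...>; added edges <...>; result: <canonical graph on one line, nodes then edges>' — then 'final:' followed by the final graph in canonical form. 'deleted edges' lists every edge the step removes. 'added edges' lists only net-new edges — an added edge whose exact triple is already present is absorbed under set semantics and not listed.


step 1: rule r2; match: 0->11, 1->0, 2->1, 3->2, 4->15; deleted nodes 15; deleted edges (15,0,hold); added nodes 18, 19; added edges (18,1,hold); (19,2,hold); result: nodes: 0:s, 1:s, 2:s, 10:q1, 11:q2, 13:q3, 16:dot, 17:dot, 18:dot, 19:dot edges: (0,11,i); (0,13,i); (1,10,i); (2,10,i); (11,1,o); (11,2,o); (13,1,o); (13,2,o); (16,0,hold); (17,0,hold); (18,1,hold); (19,2,hold)
step 2: rule r1; match: 0->10, 1->1, 2->2, 3->18, 4->19; deleted nodes 18, 19; deleted edges (18,1,hold); (19,2,hold); added nodes (none); added edges (none); result: nodes: 0:s, 1:s, 2:s, 10:q1, 11:q2, 13:q3, 16:dot, 17:dot edges: (0,11,i); (0,13,i); (1,10,i); (2,10,i); (11,1,o); (11,2,o); (13,1,o); (13,2,o); (16,0,hold); (17,0,hold)
final:
nodes: 0:s, 1:s, 2:s, 10:q1, 11:q2, 13:q3, 16:dot, 17:dot
edges: (0,11,i); (0,13,i); (1,10,i); (2,10,i); (11,1,o); (11,2,o); (13,1,o); (13,2,o); (16,0,hold); (17,0,hold)
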